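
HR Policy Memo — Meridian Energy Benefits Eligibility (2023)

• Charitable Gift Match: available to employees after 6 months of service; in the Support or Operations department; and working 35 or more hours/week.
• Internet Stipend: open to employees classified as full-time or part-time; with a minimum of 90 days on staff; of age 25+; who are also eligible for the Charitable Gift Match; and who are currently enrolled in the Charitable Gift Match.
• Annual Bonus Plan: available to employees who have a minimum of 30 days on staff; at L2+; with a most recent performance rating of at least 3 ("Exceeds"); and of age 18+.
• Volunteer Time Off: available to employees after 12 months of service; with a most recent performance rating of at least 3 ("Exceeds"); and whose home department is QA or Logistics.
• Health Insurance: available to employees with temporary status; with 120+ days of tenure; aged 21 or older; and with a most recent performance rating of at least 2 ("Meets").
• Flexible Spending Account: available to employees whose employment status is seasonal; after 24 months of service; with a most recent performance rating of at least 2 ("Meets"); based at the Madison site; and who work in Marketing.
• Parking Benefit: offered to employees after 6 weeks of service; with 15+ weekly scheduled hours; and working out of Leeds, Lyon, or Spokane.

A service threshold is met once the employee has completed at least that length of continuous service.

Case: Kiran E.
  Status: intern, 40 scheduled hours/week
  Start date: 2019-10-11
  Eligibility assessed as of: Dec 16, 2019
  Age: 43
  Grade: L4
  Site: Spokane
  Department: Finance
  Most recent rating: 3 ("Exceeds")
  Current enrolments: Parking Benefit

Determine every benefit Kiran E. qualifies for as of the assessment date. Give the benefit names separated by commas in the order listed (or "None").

Annual Bonus Plan, Parking Benefit

Service from 2019-10-11 to Dec 16, 2019: 66 days.
Charitable Gift Match — service 66 days < 6 months (≈180 days) ✗ → not eligible.
Internet Stipend — status intern ✗ (requires full-time or part-time) → not eligible.
Annual Bonus Plan — service 66 days ≥ 30 days ✓; grade L4 ≥ L2 ✓; rating 3 ≥ 3 ✓; age 43 ≥ 18 ✓ → eligible.
Volunteer Time Off — service 66 days < 12 months (≈360 days) ✗ → not eligible.
Health Insurance — status intern ✗ (requires temporary) → not eligible.
Flexible Spending Account — status intern ✗ (requires seasonal) → not eligible.
Parking Benefit — service 66 days ≥ 6 weeks (≈42 days) ✓; 40 hrs/wk ≥ 15 ✓; site Spokane ✓ → eligible.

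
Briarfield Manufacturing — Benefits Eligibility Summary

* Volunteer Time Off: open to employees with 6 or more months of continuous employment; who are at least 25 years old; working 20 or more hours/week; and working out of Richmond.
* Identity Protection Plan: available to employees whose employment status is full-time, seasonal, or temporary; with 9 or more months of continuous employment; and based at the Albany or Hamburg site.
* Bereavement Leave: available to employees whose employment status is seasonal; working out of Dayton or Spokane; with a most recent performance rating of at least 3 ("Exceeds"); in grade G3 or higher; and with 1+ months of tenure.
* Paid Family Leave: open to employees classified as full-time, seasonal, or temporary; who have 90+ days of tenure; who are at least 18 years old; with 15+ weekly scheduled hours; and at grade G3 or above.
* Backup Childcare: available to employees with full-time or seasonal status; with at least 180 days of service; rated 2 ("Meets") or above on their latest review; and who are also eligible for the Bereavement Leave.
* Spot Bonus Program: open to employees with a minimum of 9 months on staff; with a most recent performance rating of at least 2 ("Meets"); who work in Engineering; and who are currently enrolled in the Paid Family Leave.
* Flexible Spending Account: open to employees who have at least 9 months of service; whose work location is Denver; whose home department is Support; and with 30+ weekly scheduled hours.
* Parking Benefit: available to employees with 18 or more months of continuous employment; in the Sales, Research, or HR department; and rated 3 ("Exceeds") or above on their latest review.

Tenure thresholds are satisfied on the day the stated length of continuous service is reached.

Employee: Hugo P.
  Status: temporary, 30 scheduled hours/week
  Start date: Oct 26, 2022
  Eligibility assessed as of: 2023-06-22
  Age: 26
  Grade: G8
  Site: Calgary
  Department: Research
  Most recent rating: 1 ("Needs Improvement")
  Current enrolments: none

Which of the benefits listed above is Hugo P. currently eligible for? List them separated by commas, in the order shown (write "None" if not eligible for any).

Paid Family Leave

Service from Oct 26, 2022 to 2023-06-22: 239 days.
Volunteer Time Off — service 239 days ≥ 6 months (≈180 days) ✓; age 26 ≥ 25 ✓; 30 hrs/wk ≥ 20 ✓; site Calgary ✗ (not Richmond) → not eligible.
Identity Protection Plan — status temporary ✓; service 239 days < 9 months (≈270 days) ✗ → not eligible.
Bereavement Leave — status temporary ✗ (requires seasonal) → not eligible.
Paid Family Leave — status temporary ✓; service 239 days ≥ 90 days ✓; age 26 ≥ 18 ✓; 30 hrs/wk ≥ 15 ✓; grade G8 ≥ G3 ✓ → eligible.
Backup Childcare — status temporary ✗ (requires full-time or seasonal) → not eligible.
Spot Bonus Program — service 239 days < 9 months (≈270 days) ✗ → not eligible.
Flexible Spending Account — service 239 days < 9 months (≈270 days) ✗ → not eligible.
Parking Benefit — service 239 days < 18 months (≈540 days) ✗ → not eligible.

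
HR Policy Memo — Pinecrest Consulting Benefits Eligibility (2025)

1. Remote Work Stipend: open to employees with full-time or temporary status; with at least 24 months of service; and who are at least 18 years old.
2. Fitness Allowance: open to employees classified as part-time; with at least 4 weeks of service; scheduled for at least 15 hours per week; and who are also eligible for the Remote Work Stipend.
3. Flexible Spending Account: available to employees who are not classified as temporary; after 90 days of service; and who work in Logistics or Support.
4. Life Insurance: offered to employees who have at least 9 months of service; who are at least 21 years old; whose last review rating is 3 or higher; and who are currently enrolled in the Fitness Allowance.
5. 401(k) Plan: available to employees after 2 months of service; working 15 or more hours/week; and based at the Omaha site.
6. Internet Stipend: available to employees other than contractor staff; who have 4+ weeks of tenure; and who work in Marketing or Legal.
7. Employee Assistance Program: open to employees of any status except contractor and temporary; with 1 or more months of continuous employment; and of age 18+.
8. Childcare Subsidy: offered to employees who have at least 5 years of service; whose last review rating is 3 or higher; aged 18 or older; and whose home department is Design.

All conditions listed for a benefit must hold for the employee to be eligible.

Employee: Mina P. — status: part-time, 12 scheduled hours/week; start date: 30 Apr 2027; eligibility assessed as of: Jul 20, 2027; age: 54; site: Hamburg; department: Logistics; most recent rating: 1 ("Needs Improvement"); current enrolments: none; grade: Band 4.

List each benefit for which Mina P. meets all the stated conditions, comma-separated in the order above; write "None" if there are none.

Employee Assistance Program

Service from 30 Apr 2027 to Jul 20, 2027: 81 days.
Remote Work Stipend — status part-time ✗ (requires full-time or temporary) → not eligible.
Fitness Allowance — status part-time ✓; service 81 days ≥ 4 weeks (≈28 days) ✓; 12 hrs/wk < 15 ✗ → not eligible.
Flexible Spending Account — status part-time ✓ (not excluded); service 81 days < 90 days ✗ → not eligible.
Life Insurance — service 81 days < 9 months (≈270 days) ✗ → not eligible.
401(k) Plan — service 81 days ≥ 2 months (≈60 days) ✓; 12 hrs/wk < 15 ✗ → not eligible.
Internet Stipend — status part-time ✓ (not excluded); service 81 days ≥ 4 weeks (≈28 days) ✓; dept Logistics ✗ → not eligible.
Employee Assistance Program — status part-time ✓ (not excluded); service 81 days ≥ 1 month (≈30 days) ✓; age 54 ≥ 18 ✓ → eligible.
Childcare Subsidy — service 81 days < 5 years (≈1825 days) ✗ → not eligible.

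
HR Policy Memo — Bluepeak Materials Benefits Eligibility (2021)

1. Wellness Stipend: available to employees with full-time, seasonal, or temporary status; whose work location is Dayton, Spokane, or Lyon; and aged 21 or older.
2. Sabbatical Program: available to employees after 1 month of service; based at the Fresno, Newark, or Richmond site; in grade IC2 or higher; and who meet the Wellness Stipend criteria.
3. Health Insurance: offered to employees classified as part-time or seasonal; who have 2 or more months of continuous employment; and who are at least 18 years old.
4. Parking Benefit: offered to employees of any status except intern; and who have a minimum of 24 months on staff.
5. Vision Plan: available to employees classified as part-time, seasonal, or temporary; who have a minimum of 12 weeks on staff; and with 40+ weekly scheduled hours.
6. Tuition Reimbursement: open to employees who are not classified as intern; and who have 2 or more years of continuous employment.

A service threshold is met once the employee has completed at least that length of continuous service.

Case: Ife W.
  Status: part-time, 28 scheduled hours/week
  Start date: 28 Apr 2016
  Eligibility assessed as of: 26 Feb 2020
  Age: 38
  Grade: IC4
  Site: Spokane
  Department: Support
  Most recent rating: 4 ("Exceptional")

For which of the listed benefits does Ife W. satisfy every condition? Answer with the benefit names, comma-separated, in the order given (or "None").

Service from 28 Apr 2016 to 26 Feb 2020: 1399 days.
Wellness Stipend — status part-time ✗ (requires full-time, seasonal, or temporary) → not eligible.
Sabbatical Program — service 1399 days ≥ 1 month (≈30 days) ✓; site Spokane ✗ (not Fresno, Newark, or Richmond) → not eligible.
Health Insurance — status part-time ✓; service 1399 days ≥ 2 months (≈60 days) ✓; age 38 ≥ 18 ✓ → eligible.
Parking Benefit — status part-time ✓ (not excluded); service 1399 days ≥ 24 months (≈720 days) ✓ → eligible.
Vision Plan — status part-time ✓; service 1399 days ≥ 12 weeks (≈84 days) ✓; 28 hrs/wk < 40 ✗ → not eligible.
Tuition Reimbursement — status part-time ✓ (not excluded); service 1399 days ≥ 2 years (≈730 days) ✓ → eligible.

Health Insurance, Parking Benefit, Tuition Reimbursement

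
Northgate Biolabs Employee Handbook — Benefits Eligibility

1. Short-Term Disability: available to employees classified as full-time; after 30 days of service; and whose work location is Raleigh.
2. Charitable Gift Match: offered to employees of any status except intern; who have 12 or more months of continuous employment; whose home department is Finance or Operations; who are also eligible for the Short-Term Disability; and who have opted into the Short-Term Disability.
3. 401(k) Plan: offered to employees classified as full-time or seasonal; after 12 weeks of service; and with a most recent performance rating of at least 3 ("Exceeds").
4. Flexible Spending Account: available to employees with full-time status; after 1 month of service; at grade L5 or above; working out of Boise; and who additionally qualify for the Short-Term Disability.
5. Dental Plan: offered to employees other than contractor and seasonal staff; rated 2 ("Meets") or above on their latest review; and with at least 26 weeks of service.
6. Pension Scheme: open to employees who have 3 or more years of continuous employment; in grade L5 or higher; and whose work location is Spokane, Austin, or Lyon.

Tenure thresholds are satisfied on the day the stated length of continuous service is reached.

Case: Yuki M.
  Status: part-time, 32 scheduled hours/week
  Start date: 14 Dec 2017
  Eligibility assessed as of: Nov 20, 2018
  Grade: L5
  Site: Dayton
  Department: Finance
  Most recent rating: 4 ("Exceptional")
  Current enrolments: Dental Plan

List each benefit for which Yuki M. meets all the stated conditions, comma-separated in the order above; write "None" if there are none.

Service from 14 Dec 2017 to Nov 20, 2018: 341 days.
Short-Term Disability — status part-time ✗ (requires full-time) → not eligible.
Charitable Gift Match — status part-time ✓ (not excluded); service 341 days < 12 months (≈360 days) ✗ → not eligible.
401(k) Plan — status part-time ✗ (requires full-time or seasonal) → not eligible.
Flexible Spending Account — status part-time ✗ (requires full-time) → not eligible.
Dental Plan — status part-time ✓ (not excluded); rating 4 ≥ 2 ✓; service 341 days ≥ 26 weeks (≈182 days) ✓ → eligible.
Pension Scheme — service 341 days < 3 years (≈1095 days) ✗ → not eligible.

Dental Plan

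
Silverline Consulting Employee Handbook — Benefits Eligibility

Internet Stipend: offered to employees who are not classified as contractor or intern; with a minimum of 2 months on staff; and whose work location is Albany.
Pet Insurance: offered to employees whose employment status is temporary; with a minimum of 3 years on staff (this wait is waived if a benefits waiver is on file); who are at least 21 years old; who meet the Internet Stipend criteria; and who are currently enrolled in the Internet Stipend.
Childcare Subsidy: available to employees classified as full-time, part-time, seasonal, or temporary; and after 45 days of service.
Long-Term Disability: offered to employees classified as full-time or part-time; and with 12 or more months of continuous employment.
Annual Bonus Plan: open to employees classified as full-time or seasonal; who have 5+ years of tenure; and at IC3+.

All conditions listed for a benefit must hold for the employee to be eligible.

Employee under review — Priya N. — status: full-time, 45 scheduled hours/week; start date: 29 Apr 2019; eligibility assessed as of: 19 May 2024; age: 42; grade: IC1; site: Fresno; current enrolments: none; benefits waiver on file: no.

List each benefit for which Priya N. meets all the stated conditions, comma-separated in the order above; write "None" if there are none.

Childcare Subsidy, Long-Term Disability

Service from 29 Apr 2019 to 19 May 2024: 1847 days.
Internet Stipend — status full-time ✓ (not excluded); service 1847 days ≥ 2 months (≈60 days) ✓; site Fresno ✗ (not Albany) → not eligible.
Pet Insurance — status full-time ✗ (requires temporary) → not eligible.
Childcare Subsidy — status full-time ✓; service 1847 days ≥ 45 days ✓ → eligible.
Long-Term Disability — status full-time ✓; service 1847 days ≥ 12 months (≈360 days) ✓ → eligible.
Annual Bonus Plan — status full-time ✓; service 1847 days ≥ 5 years (≈1825 days) ✓; grade IC1 < IC3 ✗ → not eligible.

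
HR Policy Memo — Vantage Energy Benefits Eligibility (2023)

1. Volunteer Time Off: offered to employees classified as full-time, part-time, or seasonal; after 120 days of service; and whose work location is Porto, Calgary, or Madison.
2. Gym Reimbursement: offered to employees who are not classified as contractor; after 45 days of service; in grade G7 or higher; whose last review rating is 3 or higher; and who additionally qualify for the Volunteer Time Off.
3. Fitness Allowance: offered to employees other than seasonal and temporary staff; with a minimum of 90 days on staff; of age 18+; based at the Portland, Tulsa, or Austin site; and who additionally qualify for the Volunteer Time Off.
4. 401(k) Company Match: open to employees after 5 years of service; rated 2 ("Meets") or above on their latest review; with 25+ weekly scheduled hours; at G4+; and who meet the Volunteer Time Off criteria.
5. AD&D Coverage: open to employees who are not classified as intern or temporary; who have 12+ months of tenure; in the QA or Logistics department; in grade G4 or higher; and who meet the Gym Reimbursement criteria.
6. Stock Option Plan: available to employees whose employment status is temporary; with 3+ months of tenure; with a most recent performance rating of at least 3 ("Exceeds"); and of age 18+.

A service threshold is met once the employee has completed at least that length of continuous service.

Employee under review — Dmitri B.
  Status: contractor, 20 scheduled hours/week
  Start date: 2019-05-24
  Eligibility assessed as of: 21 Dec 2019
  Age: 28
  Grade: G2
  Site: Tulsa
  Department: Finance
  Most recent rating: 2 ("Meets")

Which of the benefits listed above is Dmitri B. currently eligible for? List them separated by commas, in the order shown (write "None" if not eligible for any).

Service from 2019-05-24 to 21 Dec 2019: 211 days.
Volunteer Time Off — status contractor ✗ (requires full-time, part-time, or seasonal) → not eligible.
Gym Reimbursement — status contractor ✗ (excluded) → not eligible.
Fitness Allowance — status contractor ✓ (not excluded); service 211 days ≥ 90 days ✓; age 28 ≥ 18 ✓; site Tulsa ✓; not eligible for Volunteer Time Off ✗ → not eligible.
401(k) Company Match — service 211 days < 5 years (≈1825 days) ✗ → not eligible.
AD&D Coverage — status contractor ✓ (not excluded); service 211 days < 12 months (≈360 days) ✗ → not eligible.
Stock Option Plan — status contractor ✗ (requires temporary) → not eligible.

None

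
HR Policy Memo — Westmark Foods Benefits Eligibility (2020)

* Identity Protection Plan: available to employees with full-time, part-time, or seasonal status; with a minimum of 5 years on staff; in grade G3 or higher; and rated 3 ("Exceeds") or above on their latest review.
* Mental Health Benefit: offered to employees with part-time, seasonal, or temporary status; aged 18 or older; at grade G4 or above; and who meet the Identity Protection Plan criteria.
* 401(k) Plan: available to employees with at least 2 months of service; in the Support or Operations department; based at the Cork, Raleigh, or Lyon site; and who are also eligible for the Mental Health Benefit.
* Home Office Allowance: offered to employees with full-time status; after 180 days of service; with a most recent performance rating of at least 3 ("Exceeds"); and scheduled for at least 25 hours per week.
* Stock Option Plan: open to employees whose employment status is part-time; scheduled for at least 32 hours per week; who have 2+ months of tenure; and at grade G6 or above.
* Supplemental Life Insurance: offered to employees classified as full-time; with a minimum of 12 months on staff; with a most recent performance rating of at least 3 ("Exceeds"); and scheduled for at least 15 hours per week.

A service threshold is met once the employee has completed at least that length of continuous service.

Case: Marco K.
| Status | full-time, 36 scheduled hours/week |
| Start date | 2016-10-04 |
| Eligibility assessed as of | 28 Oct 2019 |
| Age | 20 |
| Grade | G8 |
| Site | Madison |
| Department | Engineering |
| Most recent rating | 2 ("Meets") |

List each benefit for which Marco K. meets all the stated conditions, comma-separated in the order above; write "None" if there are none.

None

Service from 2016-10-04 to 28 Oct 2019: 1119 days.
Identity Protection Plan — status full-time ✓; service 1119 days < 5 years (≈1825 days) ✗ → not eligible.
Mental Health Benefit — status full-time ✗ (requires part-time, seasonal, or temporary) → not eligible.
401(k) Plan — service 1119 days ≥ 2 months (≈60 days) ✓; dept Engineering ✗ → not eligible.
Home Office Allowance — status full-time ✓; service 1119 days ≥ 180 days ✓; rating 2 < 3 ✗ → not eligible.
Stock Option Plan — status full-time ✗ (requires part-time) → not eligible.
Supplemental Life Insurance — status full-time ✓; service 1119 days ≥ 12 months (≈360 days) ✓; rating 2 < 3 ✗ → not eligible.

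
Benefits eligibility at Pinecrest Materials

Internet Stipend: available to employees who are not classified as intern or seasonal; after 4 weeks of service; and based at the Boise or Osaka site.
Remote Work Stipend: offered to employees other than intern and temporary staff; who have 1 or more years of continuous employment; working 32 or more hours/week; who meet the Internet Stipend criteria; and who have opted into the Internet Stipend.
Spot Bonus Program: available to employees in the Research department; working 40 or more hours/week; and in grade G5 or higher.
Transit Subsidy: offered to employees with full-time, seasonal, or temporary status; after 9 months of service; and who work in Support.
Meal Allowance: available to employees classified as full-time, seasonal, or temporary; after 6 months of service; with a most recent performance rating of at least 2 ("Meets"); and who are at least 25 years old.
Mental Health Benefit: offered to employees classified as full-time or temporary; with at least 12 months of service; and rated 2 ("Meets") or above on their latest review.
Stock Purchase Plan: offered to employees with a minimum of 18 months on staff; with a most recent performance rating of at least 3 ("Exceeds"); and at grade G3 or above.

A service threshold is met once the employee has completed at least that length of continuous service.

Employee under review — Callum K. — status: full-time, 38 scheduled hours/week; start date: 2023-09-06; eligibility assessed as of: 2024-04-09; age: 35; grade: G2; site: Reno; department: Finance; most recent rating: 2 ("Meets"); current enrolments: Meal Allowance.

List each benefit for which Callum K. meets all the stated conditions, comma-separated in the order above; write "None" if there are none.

Service from 2023-09-06 to 2024-04-09: 216 days.
Internet Stipend — status full-time ✓ (not excluded); service 216 days ≥ 4 weeks (≈28 days) ✓; site Reno ✗ (not Boise or Osaka) → not eligible.
Remote Work Stipend — status full-time ✓ (not excluded); service 216 days < 1 year (≈365 days) ✗ → not eligible.
Spot Bonus Program — dept Finance ✗ → not eligible.
Transit Subsidy — status full-time ✓; service 216 days < 9 months (≈270 days) ✗ → not eligible.
Meal Allowance — status full-time ✓; service 216 days ≥ 6 months (≈180 days) ✓; rating 2 ≥ 2 ✓; age 35 ≥ 25 ✓ → eligible.
Mental Health Benefit — status full-time ✓; service 216 days < 12 months (≈360 days) ✗ → not eligible.
Stock Purchase Plan — service 216 days < 18 months (≈540 days) ✗ → not eligible.

Meal Allowance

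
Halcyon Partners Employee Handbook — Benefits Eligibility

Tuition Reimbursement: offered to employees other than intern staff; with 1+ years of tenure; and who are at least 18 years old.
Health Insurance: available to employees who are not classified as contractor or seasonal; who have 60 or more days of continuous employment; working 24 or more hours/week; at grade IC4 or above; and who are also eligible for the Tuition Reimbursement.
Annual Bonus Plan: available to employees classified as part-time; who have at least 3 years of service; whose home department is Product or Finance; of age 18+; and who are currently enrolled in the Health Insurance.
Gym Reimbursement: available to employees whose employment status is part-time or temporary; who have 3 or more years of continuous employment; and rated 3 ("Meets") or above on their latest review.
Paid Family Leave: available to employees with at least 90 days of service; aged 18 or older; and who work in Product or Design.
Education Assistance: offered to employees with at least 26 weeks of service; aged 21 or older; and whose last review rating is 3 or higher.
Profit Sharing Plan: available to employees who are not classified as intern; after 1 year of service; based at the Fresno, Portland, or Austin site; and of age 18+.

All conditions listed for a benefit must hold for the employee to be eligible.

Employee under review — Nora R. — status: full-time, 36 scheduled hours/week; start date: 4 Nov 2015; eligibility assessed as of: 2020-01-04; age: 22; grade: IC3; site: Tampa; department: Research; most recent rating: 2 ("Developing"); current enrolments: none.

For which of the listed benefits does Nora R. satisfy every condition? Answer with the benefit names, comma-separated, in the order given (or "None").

Tuition Reimbursement

Service from 4 Nov 2015 to 2020-01-04: 1522 days.
Tuition Reimbursement — status full-time ✓ (not excluded); service 1522 days ≥ 1 year (≈365 days) ✓; age 22 ≥ 18 ✓ → eligible.
Health Insurance — status full-time ✓ (not excluded); service 1522 days ≥ 60 days ✓; 36 hrs/wk ≥ 24 ✓; grade IC3 < IC4 ✗ → not eligible.
Annual Bonus Plan — status full-time ✗ (requires part-time) → not eligible.
Gym Reimbursement — status full-time ✗ (requires part-time or temporary) → not eligible.
Paid Family Leave — service 1522 days ≥ 90 days ✓; age 22 ≥ 18 ✓; dept Research ✗ → not eligible.
Education Assistance — service 1522 days ≥ 26 weeks (≈182 days) ✓; age 22 ≥ 21 ✓; rating 2 < 3 ✗ → not eligible.
Profit Sharing Plan — status full-time ✓ (not excluded); service 1522 days ≥ 1 year (≈365 days) ✓; site Tampa ✗ (not Fresno, Portland, or Austin) → not eligible.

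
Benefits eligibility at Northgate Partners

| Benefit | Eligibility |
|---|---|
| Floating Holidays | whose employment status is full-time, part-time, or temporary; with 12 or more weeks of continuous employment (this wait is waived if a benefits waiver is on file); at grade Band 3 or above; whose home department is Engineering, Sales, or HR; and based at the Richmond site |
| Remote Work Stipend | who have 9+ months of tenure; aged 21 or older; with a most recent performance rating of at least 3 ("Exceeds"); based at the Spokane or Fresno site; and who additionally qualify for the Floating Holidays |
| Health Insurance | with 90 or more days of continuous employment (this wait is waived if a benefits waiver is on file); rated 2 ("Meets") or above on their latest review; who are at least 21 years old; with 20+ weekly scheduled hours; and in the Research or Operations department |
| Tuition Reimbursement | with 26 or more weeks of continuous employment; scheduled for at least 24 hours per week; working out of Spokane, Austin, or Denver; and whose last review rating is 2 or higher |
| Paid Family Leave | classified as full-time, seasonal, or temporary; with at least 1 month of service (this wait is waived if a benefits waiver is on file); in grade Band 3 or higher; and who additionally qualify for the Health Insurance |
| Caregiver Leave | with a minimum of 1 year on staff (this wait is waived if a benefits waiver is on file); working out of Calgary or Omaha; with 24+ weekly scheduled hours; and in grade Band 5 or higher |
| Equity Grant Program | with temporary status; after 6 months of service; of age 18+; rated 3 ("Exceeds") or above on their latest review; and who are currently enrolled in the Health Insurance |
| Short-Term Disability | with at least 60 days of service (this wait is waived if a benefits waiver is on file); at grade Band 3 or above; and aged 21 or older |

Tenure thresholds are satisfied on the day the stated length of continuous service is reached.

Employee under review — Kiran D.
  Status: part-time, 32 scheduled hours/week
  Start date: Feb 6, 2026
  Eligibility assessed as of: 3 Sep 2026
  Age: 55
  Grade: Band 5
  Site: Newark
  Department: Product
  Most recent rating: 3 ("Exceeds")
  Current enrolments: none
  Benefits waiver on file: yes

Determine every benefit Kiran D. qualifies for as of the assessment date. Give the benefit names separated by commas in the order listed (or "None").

Service from Feb 6, 2026 to 3 Sep 2026: 209 days.
Floating Holidays — status part-time ✓; benefits waiver on file ✓; grade Band 5 ≥ Band 3 ✓; dept Product ✗ → not eligible.
Remote Work Stipend — service 209 days < 9 months (≈270 days) ✗ → not eligible.
Health Insurance — benefits waiver on file ✓; rating 3 ≥ 2 ✓; age 55 ≥ 21 ✓; 32 hrs/wk ≥ 20 ✓; dept Product ✗ → not eligible.
Tuition Reimbursement — service 209 days ≥ 26 weeks (≈182 days) ✓; 32 hrs/wk ≥ 24 ✓; site Newark ✗ (not Spokane, Austin, or Denver) → not eligible.
Paid Family Leave — status part-time ✗ (requires full-time, seasonal, or temporary) → not eligible.
Caregiver Leave — benefits waiver on file ✓; site Newark ✗ (not Calgary or Omaha) → not eligible.
Equity Grant Program — status part-time ✗ (requires temporary) → not eligible.
Short-Term Disability — benefits waiver on file ✓; grade Band 5 ≥ Band 3 ✓; age 55 ≥ 21 ✓ → eligible.

Short-Term Disability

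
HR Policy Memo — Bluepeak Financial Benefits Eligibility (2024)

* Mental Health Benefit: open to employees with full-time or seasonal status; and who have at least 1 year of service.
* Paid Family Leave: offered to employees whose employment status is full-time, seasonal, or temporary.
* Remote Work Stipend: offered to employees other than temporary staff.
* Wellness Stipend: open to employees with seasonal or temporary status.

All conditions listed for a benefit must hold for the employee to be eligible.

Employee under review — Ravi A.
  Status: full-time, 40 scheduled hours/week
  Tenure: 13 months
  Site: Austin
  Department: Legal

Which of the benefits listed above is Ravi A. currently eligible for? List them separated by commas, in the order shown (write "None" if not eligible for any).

Mental Health Benefit — status full-time ✓; service 13 months ≥ 1 year (≈365 days) ✓ → eligible.
Paid Family Leave — status full-time ✓ → eligible.
Remote Work Stipend — status full-time ✓ (not excluded) → eligible.
Wellness Stipend — status full-time ✗ (requires seasonal or temporary) → not eligible.

Mental Health Benefit, Paid Family Leave, Remote Work Stipend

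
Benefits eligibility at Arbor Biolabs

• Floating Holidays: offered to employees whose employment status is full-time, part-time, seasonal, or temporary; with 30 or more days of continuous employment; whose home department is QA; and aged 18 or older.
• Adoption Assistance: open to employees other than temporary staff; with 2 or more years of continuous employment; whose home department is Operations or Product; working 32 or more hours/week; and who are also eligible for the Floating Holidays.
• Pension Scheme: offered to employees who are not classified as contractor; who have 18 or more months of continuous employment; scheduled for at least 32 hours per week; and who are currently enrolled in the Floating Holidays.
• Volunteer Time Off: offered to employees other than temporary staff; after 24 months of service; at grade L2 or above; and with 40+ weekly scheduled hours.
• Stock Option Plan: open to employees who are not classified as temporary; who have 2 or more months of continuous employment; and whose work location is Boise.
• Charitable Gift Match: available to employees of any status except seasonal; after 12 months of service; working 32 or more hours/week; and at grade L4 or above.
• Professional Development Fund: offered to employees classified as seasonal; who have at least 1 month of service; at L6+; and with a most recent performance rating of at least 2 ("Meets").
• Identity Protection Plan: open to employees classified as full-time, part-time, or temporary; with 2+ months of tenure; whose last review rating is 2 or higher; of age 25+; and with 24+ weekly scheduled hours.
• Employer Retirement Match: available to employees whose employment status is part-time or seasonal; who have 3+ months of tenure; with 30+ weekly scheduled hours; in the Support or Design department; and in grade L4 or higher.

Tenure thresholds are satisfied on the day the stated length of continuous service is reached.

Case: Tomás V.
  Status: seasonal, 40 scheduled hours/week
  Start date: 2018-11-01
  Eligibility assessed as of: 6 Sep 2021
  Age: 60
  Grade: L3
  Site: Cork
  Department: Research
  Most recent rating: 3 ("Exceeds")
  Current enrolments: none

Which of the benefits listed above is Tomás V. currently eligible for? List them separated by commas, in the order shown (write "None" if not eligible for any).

Volunteer Time Off

Service from 2018-11-01 to 6 Sep 2021: 1040 days.
Floating Holidays — status seasonal ✓; service 1040 days ≥ 30 days ✓; dept Research ✗ → not eligible.
Adoption Assistance — status seasonal ✓ (not excluded); service 1040 days ≥ 2 years (≈730 days) ✓; dept Research ✗ → not eligible.
Pension Scheme — status seasonal ✓ (not excluded); service 1040 days ≥ 18 months (≈540 days) ✓; 40 hrs/wk ≥ 32 ✓; not enrolled in Floating Holidays ✗ → not eligible.
Volunteer Time Off — status seasonal ✓ (not excluded); service 1040 days ≥ 24 months (≈720 days) ✓; grade L3 ≥ L2 ✓; 40 hrs/wk ≥ 40 ✓ → eligible.
Stock Option Plan — status seasonal ✓ (not excluded); service 1040 days ≥ 2 months (≈60 days) ✓; site Cork ✗ (not Boise) → not eligible.
Charitable Gift Match — status seasonal ✗ (excluded) → not eligible.
Professional Development Fund — status seasonal ✓; service 1040 days ≥ 1 month (≈30 days) ✓; grade L3 < L6 ✗ → not eligible.
Identity Protection Plan — status seasonal ✗ (requires full-time, part-time, or temporary) → not eligible.
Employer Retirement Match — status seasonal ✓; service 1040 days ≥ 3 months (≈90 days) ✓; 40 hrs/wk ≥ 30 ✓; dept Research ✗ → not eligible.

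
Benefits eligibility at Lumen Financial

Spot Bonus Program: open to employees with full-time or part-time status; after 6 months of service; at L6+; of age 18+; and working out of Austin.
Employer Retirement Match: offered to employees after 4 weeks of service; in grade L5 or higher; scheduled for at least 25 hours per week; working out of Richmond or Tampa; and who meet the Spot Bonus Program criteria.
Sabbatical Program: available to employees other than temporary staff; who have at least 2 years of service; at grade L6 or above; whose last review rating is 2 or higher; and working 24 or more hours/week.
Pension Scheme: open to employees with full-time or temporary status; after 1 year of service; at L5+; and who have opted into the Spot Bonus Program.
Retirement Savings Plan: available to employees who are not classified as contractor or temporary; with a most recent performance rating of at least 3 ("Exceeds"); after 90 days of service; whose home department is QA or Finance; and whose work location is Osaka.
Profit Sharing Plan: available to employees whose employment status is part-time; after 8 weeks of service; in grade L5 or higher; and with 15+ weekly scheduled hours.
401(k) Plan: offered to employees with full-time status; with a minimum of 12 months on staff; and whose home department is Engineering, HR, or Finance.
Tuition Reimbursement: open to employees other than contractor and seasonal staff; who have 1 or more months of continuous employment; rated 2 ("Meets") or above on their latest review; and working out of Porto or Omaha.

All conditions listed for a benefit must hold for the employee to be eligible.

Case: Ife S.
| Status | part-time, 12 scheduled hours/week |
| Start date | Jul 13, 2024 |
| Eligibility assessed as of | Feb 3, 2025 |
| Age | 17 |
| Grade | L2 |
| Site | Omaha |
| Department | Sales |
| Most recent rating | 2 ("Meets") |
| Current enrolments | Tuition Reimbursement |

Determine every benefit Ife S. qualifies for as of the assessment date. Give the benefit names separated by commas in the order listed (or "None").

Tuition Reimbursement

Service from Jul 13, 2024 to Feb 3, 2025: 205 days.
Spot Bonus Program — status part-time ✓; service 205 days ≥ 6 months (≈180 days) ✓; grade L2 < L6 ✗ → not eligible.
Employer Retirement Match — service 205 days ≥ 4 weeks (≈28 days) ✓; grade L2 < L5 ✗ → not eligible.
Sabbatical Program — status part-time ✓ (not excluded); service 205 days < 2 years (≈730 days) ✗ → not eligible.
Pension Scheme — status part-time ✗ (requires full-time or temporary) → not eligible.
Retirement Savings Plan — status part-time ✓ (not excluded); rating 2 < 3 ✗ → not eligible.
Profit Sharing Plan — status part-time ✓; service 205 days ≥ 8 weeks (≈56 days) ✓; grade L2 < L5 ✗ → not eligible.
401(k) Plan — status part-time ✗ (requires full-time) → not eligible.
Tuition Reimbursement — status part-time ✓ (not excluded); service 205 days ≥ 1 month (≈30 days) ✓; rating 2 ≥ 2 ✓; site Omaha ✓ → eligible.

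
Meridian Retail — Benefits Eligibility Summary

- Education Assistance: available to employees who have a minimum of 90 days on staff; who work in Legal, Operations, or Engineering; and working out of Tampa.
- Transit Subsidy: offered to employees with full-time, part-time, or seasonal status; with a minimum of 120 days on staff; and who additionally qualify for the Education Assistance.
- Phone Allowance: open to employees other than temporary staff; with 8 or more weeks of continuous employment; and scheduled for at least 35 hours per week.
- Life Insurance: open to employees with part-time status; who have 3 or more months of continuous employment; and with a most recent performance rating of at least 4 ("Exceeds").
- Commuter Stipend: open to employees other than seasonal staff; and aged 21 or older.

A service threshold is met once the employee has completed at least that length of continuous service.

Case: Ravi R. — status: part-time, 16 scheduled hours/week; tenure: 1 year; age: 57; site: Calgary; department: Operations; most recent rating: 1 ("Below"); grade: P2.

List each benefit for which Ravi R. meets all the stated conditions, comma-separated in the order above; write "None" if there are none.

Commuter Stipend

Education Assistance — service 1 year ≥ 90 days ✓; dept Operations ✓; site Calgary ✗ (not Tampa) → not eligible.
Transit Subsidy — status part-time ✓; service 1 year ≥ 120 days ✓; not eligible for Education Assistance ✗ → not eligible.
Phone Allowance — status part-time ✓ (not excluded); service 1 year ≥ 8 weeks (≈56 days) ✓; 16 hrs/wk < 35 ✗ → not eligible.
Life Insurance — status part-time ✓; service 1 year ≥ 3 months (≈90 days) ✓; rating 1 < 4 ✗ → not eligible.
Commuter Stipend — status part-time ✓ (not excluded); age 57 ≥ 21 ✓ → eligible.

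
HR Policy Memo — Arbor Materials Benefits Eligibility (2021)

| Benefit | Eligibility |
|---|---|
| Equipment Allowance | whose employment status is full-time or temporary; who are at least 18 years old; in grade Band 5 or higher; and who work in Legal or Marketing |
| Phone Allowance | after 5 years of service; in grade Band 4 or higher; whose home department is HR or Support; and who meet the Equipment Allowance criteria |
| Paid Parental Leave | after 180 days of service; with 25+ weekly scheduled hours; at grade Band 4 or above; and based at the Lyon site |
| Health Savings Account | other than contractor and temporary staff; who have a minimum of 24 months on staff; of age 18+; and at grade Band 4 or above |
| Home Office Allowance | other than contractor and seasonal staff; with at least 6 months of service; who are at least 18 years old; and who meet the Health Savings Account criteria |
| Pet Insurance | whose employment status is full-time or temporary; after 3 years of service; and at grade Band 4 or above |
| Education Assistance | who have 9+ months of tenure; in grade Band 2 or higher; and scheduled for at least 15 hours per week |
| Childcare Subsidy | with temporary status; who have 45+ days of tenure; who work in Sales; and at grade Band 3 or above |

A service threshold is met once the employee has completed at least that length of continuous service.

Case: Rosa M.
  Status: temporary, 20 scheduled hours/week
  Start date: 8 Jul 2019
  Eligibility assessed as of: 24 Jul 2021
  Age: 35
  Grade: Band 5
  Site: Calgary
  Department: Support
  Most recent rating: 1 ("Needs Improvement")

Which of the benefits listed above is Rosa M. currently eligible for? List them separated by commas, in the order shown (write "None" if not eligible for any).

Education Assistance

Service from 8 Jul 2019 to 24 Jul 2021: 747 days.
Equipment Allowance — status temporary ✓; age 35 ≥ 18 ✓; grade Band 5 ≥ Band 5 ✓; dept Support ✗ → not eligible.
Phone Allowance — service 747 days < 5 years (≈1825 days) ✗ → not eligible.
Paid Parental Leave — service 747 days ≥ 180 days ✓; 20 hrs/wk < 25 ✗ → not eligible.
Health Savings Account — status temporary ✗ (excluded) → not eligible.
Home Office Allowance — status temporary ✓ (not excluded); service 747 days ≥ 6 months (≈180 days) ✓; age 35 ≥ 18 ✓; not eligible for Health Savings Account ✗ → not eligible.
Pet Insurance — status temporary ✓; service 747 days < 3 years (≈1095 days) ✗ → not eligible.
Education Assistance — service 747 days ≥ 9 months (≈270 days) ✓; grade Band 5 ≥ Band 2 ✓; 20 hrs/wk ≥ 15 ✓ → eligible.
Childcare Subsidy — status temporary ✓; service 747 days ≥ 45 days ✓; dept Support ✗ → not eligible.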